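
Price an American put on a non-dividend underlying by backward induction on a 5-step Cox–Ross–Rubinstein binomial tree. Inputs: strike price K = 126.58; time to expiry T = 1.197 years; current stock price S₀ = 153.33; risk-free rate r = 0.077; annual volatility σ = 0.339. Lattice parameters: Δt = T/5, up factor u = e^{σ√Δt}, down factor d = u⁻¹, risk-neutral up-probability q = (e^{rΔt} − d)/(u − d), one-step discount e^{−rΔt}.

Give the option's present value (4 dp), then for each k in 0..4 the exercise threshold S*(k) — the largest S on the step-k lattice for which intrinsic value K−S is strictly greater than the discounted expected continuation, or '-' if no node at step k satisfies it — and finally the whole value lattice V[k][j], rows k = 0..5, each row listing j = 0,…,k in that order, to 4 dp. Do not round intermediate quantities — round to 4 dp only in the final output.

price = 6.3271
boundary = - - - 93.2225 110.0414
tree:
6.3271
11.3754 1.7913
19.8824 3.7579 0.0000
33.3575 7.8835 0.0000 0.0000
47.6058 16.5386 0.0000 0.0000 0.0000
59.6763 33.3575 0.0000 0.0000 0.0000 0.0000

Δt=0.23940  u=1.18042  d=0.84716  q=0.51445  discount=0.98174
step 5 (expiry): payoffs max(K−S,0) = 59.6763 33.3575 0.0000 0.0000 0.0000 0.0000
step 4: (k=4,j=0): S=78.9742, (K−S)⁺=47.6058, hold=45.2938 ⇒ V=47.6058 exercise | (k=4,j=1): S=110.0414, (K−S)⁺=16.5386, hold=15.9007 ⇒ V=16.5386 exercise | (k=4,j=2): S=153.3300, (K−S)⁺=0.0000, hold=0.0000 ⇒ V=0.0000 continue | (k=4,j=3): S=213.6476, (K−S)⁺=0.0000, hold=0.0000 ⇒ V=0.0000 continue | (k=4,j=4): S=297.6931, (K−S)⁺=0.0000, hold=0.0000 ⇒ V=0.0000 continue  boundary S*=110.0414
step 3: (k=3,j=0): S=93.2225, (K−S)⁺=33.3575, hold=31.0455 ⇒ V=33.3575 exercise | (k=3,j=1): S=129.8948, (K−S)⁺=0.0000, hold=7.8835 ⇒ V=7.8835 continue | (k=3,j=2): S=180.9933, (K−S)⁺=0.0000, hold=0.0000 ⇒ V=0.0000 continue | (k=3,j=3): S=252.1932, (K−S)⁺=0.0000, hold=0.0000 ⇒ V=0.0000 continue  boundary S*=93.2225
step 2: (k=2,j=0): S=110.0414, (K−S)⁺=16.5386, hold=19.8824 ⇒ V=19.8824 continue | (k=2,j=1): S=153.3300, (K−S)⁺=0.0000, hold=3.7579 ⇒ V=3.7579 continue | (k=2,j=2): S=213.6476, (K−S)⁺=0.0000, hold=0.0000 ⇒ V=0.0000 continue  boundary S*=-
step 1: (k=1,j=0): S=129.8948, (K−S)⁺=0.0000, hold=11.3754 ⇒ V=11.3754 continue | (k=1,j=1): S=180.9933, (K−S)⁺=0.0000, hold=1.7913 ⇒ V=1.7913 continue  boundary S*=-
step 0: (k=0,j=0): S=153.3300, (K−S)⁺=0.0000, hold=6.3271 ⇒ V=6.3271 continue  boundary S*=-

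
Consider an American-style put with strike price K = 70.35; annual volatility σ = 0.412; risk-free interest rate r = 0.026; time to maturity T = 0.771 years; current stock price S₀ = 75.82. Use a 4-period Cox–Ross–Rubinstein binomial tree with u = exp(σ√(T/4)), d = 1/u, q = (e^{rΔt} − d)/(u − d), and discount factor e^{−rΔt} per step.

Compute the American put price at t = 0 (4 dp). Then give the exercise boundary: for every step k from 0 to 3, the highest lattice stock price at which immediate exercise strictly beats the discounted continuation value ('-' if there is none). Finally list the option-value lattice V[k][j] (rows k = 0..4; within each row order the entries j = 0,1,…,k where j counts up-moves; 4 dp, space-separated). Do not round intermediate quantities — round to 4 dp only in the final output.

params: Δt=0.19275 u=1.19827 d=0.83453 q=0.46871 e^(-rΔt)=0.99500
t_4 payoffs: 33.5744 17.5454 0.0000 0.0000 0.0000
t_3: node(3,0) S=44.0673 payoff=26.2827 vs cont=25.9311 → 26.2827 [stop]  node(3,1) S=63.2744 payoff=7.0756 vs cont=9.2750 → 9.2750 [wait]  node(3,2) S=90.8531 payoff=0.0000 vs cont=0.0000 → 0.0000 [wait]  node(3,3) S=130.4522 payoff=0.0000 vs cont=0.0000 → 0.0000 [wait]  ⇒ S*(3)=44.0673
t_2: node(2,0) S=52.8046 payoff=17.5454 vs cont=18.2194 → 18.2194 [wait]  node(2,1) S=75.8200 payoff=0.0000 vs cont=4.9030 → 4.9030 [wait]  node(2,2) S=108.8668 payoff=0.0000 vs cont=0.0000 → 0.0000 [wait]  ⇒ S*(2)=-
t_1: node(1,0) S=63.2744 payoff=7.0756 vs cont=11.9180 → 11.9180 [wait]  node(1,1) S=90.8531 payoff=0.0000 vs cont=2.5919 → 2.5919 [wait]  ⇒ S*(1)=-
t_0: node(0,0) S=75.8200 payoff=0.0000 vs cont=7.5090 → 7.5090 [wait]  ⇒ S*(0)=-

price = 7.5090
boundary = - - - 44.0673
tree:
7.5090
11.9180 2.5919
18.2194 4.9030 0.0000
26.2827 9.2750 0.0000 0.0000
33.5744 17.5454 0.0000 0.0000 0.0000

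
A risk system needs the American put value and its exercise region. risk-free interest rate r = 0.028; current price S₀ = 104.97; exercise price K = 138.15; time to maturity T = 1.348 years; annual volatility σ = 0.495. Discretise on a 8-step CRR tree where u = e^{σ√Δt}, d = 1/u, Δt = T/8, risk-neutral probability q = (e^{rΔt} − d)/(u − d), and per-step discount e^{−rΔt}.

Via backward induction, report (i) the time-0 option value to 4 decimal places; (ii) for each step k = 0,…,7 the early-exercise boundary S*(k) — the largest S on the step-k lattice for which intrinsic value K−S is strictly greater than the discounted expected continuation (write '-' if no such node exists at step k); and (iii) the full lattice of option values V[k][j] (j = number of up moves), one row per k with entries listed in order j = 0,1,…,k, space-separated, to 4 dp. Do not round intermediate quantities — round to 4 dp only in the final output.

Δt=0.16850  u=1.22531  d=0.81612  q=0.46093  discount=0.99529
step 8 (expiry): payoffs max(K−S,0) = 117.4911 107.1333 91.5822 68.2342 33.1800 0.0000 0.0000 0.0000 0.0000
step 7: (k=7,j=0): S=25.3134, (K−S)⁺=112.8366, hold=112.1863 ⇒ V=112.8366 exercise | (k=7,j=1): S=38.0050, (K−S)⁺=100.1450, hold=99.4947 ⇒ V=100.1450 exercise | (k=7,j=2): S=57.0598, (K−S)⁺=81.0902, hold=80.4399 ⇒ V=81.0902 exercise | (k=7,j=3): S=85.6683, (K−S)⁺=52.4817, hold=51.8314 ⇒ V=52.4817 exercise | (k=7,j=4): S=128.6205, (K−S)⁺=9.5295, hold=17.8020 ⇒ V=17.8020 continue | (k=7,j=5): S=193.1078, (K−S)⁺=0.0000, hold=0.0000 ⇒ V=0.0000 continue | (k=7,j=6): S=289.9276, (K−S)⁺=0.0000, hold=0.0000 ⇒ V=0.0000 continue | (k=7,j=7): S=435.2906, (K−S)⁺=0.0000, hold=0.0000 ⇒ V=0.0000 continue  boundary S*=85.6683
step 6: (k=6,j=0): S=31.0167, (K−S)⁺=107.1333, hold=106.4830 ⇒ V=107.1333 exercise | (k=6,j=1): S=46.5678, (K−S)⁺=91.5822, hold=90.9319 ⇒ V=91.5822 exercise | (k=6,j=2): S=69.9158, (K−S)⁺=68.2342, hold=67.5839 ⇒ V=68.2342 exercise | (k=6,j=3): S=104.9700, (K−S)⁺=33.1800, hold=36.3249 ⇒ V=36.3249 continue | (k=6,j=4): S=157.5995, (K−S)⁺=0.0000, hold=9.5513 ⇒ V=9.5513 continue | (k=6,j=5): S=236.6163, (K−S)⁺=0.0000, hold=0.0000 ⇒ V=0.0000 continue | (k=6,j=6): S=355.2503, (K−S)⁺=0.0000, hold=0.0000 ⇒ V=0.0000 continue  boundary S*=69.9158
step 5: (k=5,j=0): S=38.0050, (K−S)⁺=100.1450, hold=99.4947 ⇒ V=100.1450 exercise | (k=5,j=1): S=57.0598, (K−S)⁺=81.0902, hold=80.4399 ⇒ V=81.0902 exercise | (k=5,j=2): S=85.6683, (K−S)⁺=52.4817, hold=53.2742 ⇒ V=53.2742 continue | (k=5,j=3): S=128.6205, (K−S)⁺=9.5295, hold=23.8711 ⇒ V=23.8711 continue | (k=5,j=4): S=193.1078, (K−S)⁺=0.0000, hold=5.1246 ⇒ V=5.1246 continue | (k=5,j=5): S=289.9276, (K−S)⁺=0.0000, hold=0.0000 ⇒ V=0.0000 continue  boundary S*=57.0598
step 4: (k=4,j=0): S=46.5678, (K−S)⁺=91.5822, hold=90.9319 ⇒ V=91.5822 exercise | (k=4,j=1): S=69.9158, (K−S)⁺=68.2342, hold=67.9475 ⇒ V=68.2342 exercise | (k=4,j=2): S=104.9700, (K−S)⁺=33.1800, hold=39.5344 ⇒ V=39.5344 continue | (k=4,j=3): S=157.5995, (K−S)⁺=0.0000, hold=15.1585 ⇒ V=15.1585 continue | (k=4,j=4): S=236.6163, (K−S)⁺=0.0000, hold=2.7495 ⇒ V=2.7495 continue  boundary S*=69.9158
step 3: (k=3,j=0): S=57.0598, (K−S)⁺=81.0902, hold=80.4399 ⇒ V=81.0902 exercise | (k=3,j=1): S=85.6683, (K−S)⁺=52.4817, hold=54.7466 ⇒ V=54.7466 continue | (k=3,j=2): S=128.6205, (K−S)⁺=9.5295, hold=28.1655 ⇒ V=28.1655 continue | (k=3,j=3): S=193.1078, (K−S)⁺=0.0000, hold=9.3943 ⇒ V=9.3943 continue  boundary S*=57.0598
step 2: (k=2,j=0): S=69.9158, (K−S)⁺=68.2342, hold=68.6230 ⇒ V=68.6230 continue | (k=2,j=1): S=104.9700, (K−S)⁺=33.1800, hold=42.2944 ⇒ V=42.2944 continue | (k=2,j=2): S=157.5995, (K−S)⁺=0.0000, hold=19.4214 ⇒ V=19.4214 continue  boundary S*=-
step 1: (k=1,j=0): S=85.6683, (K−S)⁺=52.4817, hold=56.2214 ⇒ V=56.2214 continue | (k=1,j=1): S=128.6205, (K−S)⁺=9.5295, hold=31.6020 ⇒ V=31.6020 continue  boundary S*=-
step 0: (k=0,j=0): S=104.9700, (K−S)⁺=33.1800, hold=44.6623 ⇒ V=44.6623 continue  boundary S*=-

price = 44.6623
boundary = - - - 57.0598 69.9158 57.0598 69.9158 85.6683
tree:
44.6623
56.2214 31.6020
68.6230 42.2944 19.4214
81.0902 54.7466 28.1655 9.3943
91.5822 68.2342 39.5344 15.1585 2.7495
100.1450 81.0902 53.2742 23.8711 5.1246 0.0000
107.1333 91.5822 68.2342 36.3249 9.5513 0.0000 0.0000
112.8366 100.1450 81.0902 52.4817 17.8020 0.0000 0.0000 0.0000
117.4911 107.1333 91.5822 68.2342 33.1800 0.0000 0.0000 0.0000 0.0000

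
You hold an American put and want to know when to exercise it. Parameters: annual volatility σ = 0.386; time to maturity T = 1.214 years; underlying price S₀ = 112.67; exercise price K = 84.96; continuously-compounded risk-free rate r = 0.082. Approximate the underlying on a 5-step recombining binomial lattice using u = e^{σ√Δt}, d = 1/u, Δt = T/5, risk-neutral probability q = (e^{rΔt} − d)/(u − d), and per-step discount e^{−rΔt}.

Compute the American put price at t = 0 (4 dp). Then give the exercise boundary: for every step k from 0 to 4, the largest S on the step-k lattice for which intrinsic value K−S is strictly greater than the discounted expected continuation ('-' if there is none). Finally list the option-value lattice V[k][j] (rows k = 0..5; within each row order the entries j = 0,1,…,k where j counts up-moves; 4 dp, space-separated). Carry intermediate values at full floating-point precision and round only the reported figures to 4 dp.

price = 4.1801
boundary = - - - 63.6794 52.6497
tree:
4.1801
7.4139 1.1785
12.8032 2.4294 0.0000
21.2806 5.0079 0.0000 0.0000
32.3103 10.3233 0.0000 0.0000 0.0000
41.4295 21.2806 0.0000 0.0000 0.0000 0.0000

Δt=0.24280  u=1.20949  d=0.82679  q=0.50514  discount=0.98029
step 5 (expiry): payoffs max(K−S,0) = 41.4295 21.2806 0.0000 0.0000 0.0000 0.0000
step 4: (k=4,j=0): S=52.6497, (K−S)⁺=32.3103, hold=30.6355 ⇒ V=32.3103 exercise | (k=4,j=1): S=77.0198, (K−S)⁺=7.9402, hold=10.3233 ⇒ V=10.3233 continue | (k=4,j=2): S=112.6700, (K−S)⁺=0.0000, hold=0.0000 ⇒ V=0.0000 continue | (k=4,j=3): S=164.8217, (K−S)⁺=0.0000, hold=0.0000 ⇒ V=0.0000 continue | (k=4,j=4): S=241.1129, (K−S)⁺=0.0000, hold=0.0000 ⇒ V=0.0000 continue  boundary S*=52.6497
step 3: (k=3,j=0): S=63.6794, (K−S)⁺=21.2806, hold=20.7858 ⇒ V=21.2806 exercise | (k=3,j=1): S=93.1548, (K−S)⁺=0.0000, hold=5.0079 ⇒ V=5.0079 continue | (k=3,j=2): S=136.2735, (K−S)⁺=0.0000, hold=0.0000 ⇒ V=0.0000 continue | (k=3,j=3): S=199.3505, (K−S)⁺=0.0000, hold=0.0000 ⇒ V=0.0000 continue  boundary S*=63.6794
step 2: (k=2,j=0): S=77.0198, (K−S)⁺=7.9402, hold=12.8032 ⇒ V=12.8032 continue | (k=2,j=1): S=112.6700, (K−S)⁺=0.0000, hold=2.4294 ⇒ V=2.4294 continue | (k=2,j=2): S=164.8217, (K−S)⁺=0.0000, hold=0.0000 ⇒ V=0.0000 continue  boundary S*=-
step 1: (k=1,j=0): S=93.1548, (K−S)⁺=0.0000, hold=7.4139 ⇒ V=7.4139 continue | (k=1,j=1): S=136.2735, (K−S)⁺=0.0000, hold=1.1785 ⇒ V=1.1785 continue  boundary S*=-
step 0: (k=0,j=0): S=112.6700, (K−S)⁺=0.0000, hold=4.1801 ⇒ V=4.1801 continue  boundary S*=-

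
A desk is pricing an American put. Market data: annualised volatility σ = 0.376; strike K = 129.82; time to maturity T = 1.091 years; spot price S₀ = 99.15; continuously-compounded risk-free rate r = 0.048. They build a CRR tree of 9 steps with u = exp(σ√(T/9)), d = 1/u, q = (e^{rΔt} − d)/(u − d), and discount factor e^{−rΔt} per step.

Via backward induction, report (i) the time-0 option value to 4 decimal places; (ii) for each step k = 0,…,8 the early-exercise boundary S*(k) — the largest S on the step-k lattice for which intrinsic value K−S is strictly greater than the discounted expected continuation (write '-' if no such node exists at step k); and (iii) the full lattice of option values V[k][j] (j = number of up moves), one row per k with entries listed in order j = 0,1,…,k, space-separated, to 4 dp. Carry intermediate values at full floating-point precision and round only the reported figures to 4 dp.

price = 34.1036
boundary = - - 76.3105 66.9468 76.3105 86.9838 76.3105 86.9838 99.1500
tree:
34.1036
43.3209 24.8990
53.5095 33.2133 16.5264
62.8732 42.8996 23.5093 9.4422
71.0879 53.5095 32.3477 14.5735 4.2042
78.2946 62.8732 42.8362 21.7968 7.2154 1.1145
84.6170 71.0879 53.5095 31.3345 12.1114 2.1961 0.0000
90.1637 78.2946 62.8732 42.8362 19.7150 4.3274 0.0000 0.0000
95.0297 84.6170 71.0879 53.5095 30.6700 8.5270 0.0000 0.0000 0.0000
99.2986 90.1637 78.2946 62.8732 42.8362 16.8022 0.0000 0.0000 0.0000 0.0000

params: Δt=0.12122 u=1.13987 d=0.87730 q=0.48954 e^(-rΔt)=0.99420
t_9 payoffs: 99.2986 90.1637 78.2946 62.8732 42.8362 16.8022 0.0000 0.0000 0.0000 0.0000
t_8: node(8,0) S=34.7903 payoff=95.0297 vs cont=94.2765 → 95.0297 [stop]  node(8,1) S=45.2030 payoff=84.6170 vs cont=83.8638 → 84.6170 [stop]  node(8,2) S=58.7321 payoff=71.0879 vs cont=70.3347 → 71.0879 [stop]  node(8,3) S=76.3105 payoff=53.5095 vs cont=52.7563 → 53.5095 [stop]  node(8,4) S=99.1500 payoff=30.6700 vs cont=29.9168 → 30.6700 [stop]  node(8,5) S=128.8253 payoff=0.9947 vs cont=8.5270 → 8.5270 [wait]  node(8,6) S=167.3824 payoff=0.0000 vs cont=0.0000 → 0.0000 [wait]  node(8,7) S=217.4796 payoff=0.0000 vs cont=0.0000 → 0.0000 [wait]  node(8,8) S=282.5707 payoff=0.0000 vs cont=0.0000 → 0.0000 [wait]  ⇒ S*(8)=99.1500
t_7: node(7,0) S=39.6563 payoff=90.1637 vs cont=89.4105 → 90.1637 [stop]  node(7,1) S=51.5254 payoff=78.2946 vs cont=77.5414 → 78.2946 [stop]  node(7,2) S=66.9468 payoff=62.8732 vs cont=62.1200 → 62.8732 [stop]  node(7,3) S=86.9838 payoff=42.8362 vs cont=42.0830 → 42.8362 [stop]  node(7,4) S=113.0178 payoff=16.8022 vs cont=19.7150 → 19.7150 [wait]  node(7,5) S=146.8438 payoff=0.0000 vs cont=4.3274 → 4.3274 [wait]  node(7,6) S=190.7938 payoff=0.0000 vs cont=0.0000 → 0.0000 [wait]  node(7,7) S=247.8979 payoff=0.0000 vs cont=0.0000 → 0.0000 [wait]  ⇒ S*(7)=86.9838
t_6: node(6,0) S=45.2030 payoff=84.6170 vs cont=83.8638 → 84.6170 [stop]  node(6,1) S=58.7321 payoff=71.0879 vs cont=70.3347 → 71.0879 [stop]  node(6,2) S=76.3105 payoff=53.5095 vs cont=52.7563 → 53.5095 [stop]  node(6,3) S=99.1500 payoff=30.6700 vs cont=31.3345 → 31.3345 [wait]  node(6,4) S=128.8253 payoff=0.9947 vs cont=12.1114 → 12.1114 [wait]  node(6,5) S=167.3824 payoff=0.0000 vs cont=2.1961 → 2.1961 [wait]  node(6,6) S=217.4796 payoff=0.0000 vs cont=0.0000 → 0.0000 [wait]  ⇒ S*(6)=76.3105
t_5: node(5,0) S=51.5254 payoff=78.2946 vs cont=77.5414 → 78.2946 [stop]  node(5,1) S=66.9468 payoff=62.8732 vs cont=62.1200 → 62.8732 [stop]  node(5,2) S=86.9838 payoff=42.8362 vs cont=42.4064 → 42.8362 [stop]  node(5,3) S=113.0178 payoff=16.8022 vs cont=21.7968 → 21.7968 [wait]  node(5,4) S=146.8438 payoff=0.0000 vs cont=7.2154 → 7.2154 [wait]  node(5,5) S=190.7938 payoff=0.0000 vs cont=1.1145 → 1.1145 [wait]  ⇒ S*(5)=86.9838
t_4: node(4,0) S=58.7321 payoff=71.0879 vs cont=70.3347 → 71.0879 [stop]  node(4,1) S=76.3105 payoff=53.5095 vs cont=52.7563 → 53.5095 [stop]  node(4,2) S=99.1500 payoff=30.6700 vs cont=32.3477 → 32.3477 [wait]  node(4,3) S=128.8253 payoff=0.9947 vs cont=14.5735 → 14.5735 [wait]  node(4,4) S=167.3824 payoff=0.0000 vs cont=4.2042 → 4.2042 [wait]  ⇒ S*(4)=76.3105
t_3: node(3,0) S=66.9468 payoff=62.8732 vs cont=62.1200 → 62.8732 [stop]  node(3,1) S=86.9838 payoff=42.8362 vs cont=42.8996 → 42.8996 [wait]  node(3,2) S=113.0178 payoff=16.8022 vs cont=23.5093 → 23.5093 [wait]  node(3,3) S=146.8438 payoff=0.0000 vs cont=9.4422 → 9.4422 [wait]  ⇒ S*(3)=66.9468
t_2: node(2,0) S=76.3105 payoff=53.5095 vs cont=52.7872 → 53.5095 [stop]  node(2,1) S=99.1500 payoff=30.6700 vs cont=33.2133 → 33.2133 [wait]  node(2,2) S=128.8253 payoff=0.9947 vs cont=16.5264 → 16.5264 [wait]  ⇒ S*(2)=76.3105
t_1: node(1,0) S=86.9838 payoff=42.8362 vs cont=43.3209 → 43.3209 [wait]  node(1,1) S=113.0178 payoff=16.8022 vs cont=24.8990 → 24.8990 [wait]  ⇒ S*(1)=-
t_0: node(0,0) S=99.1500 payoff=30.6700 vs cont=34.1036 → 34.1036 [wait]  ⇒ S*(0)=-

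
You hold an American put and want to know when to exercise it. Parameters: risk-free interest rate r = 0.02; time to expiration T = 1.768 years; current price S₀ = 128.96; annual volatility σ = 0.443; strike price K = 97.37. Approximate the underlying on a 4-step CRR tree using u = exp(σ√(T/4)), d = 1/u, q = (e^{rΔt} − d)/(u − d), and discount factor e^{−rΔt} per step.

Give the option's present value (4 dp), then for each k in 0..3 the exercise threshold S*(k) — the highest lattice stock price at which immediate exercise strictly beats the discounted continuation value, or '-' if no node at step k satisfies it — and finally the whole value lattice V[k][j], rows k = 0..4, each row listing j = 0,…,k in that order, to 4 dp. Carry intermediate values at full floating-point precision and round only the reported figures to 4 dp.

price = 13.2112
boundary = - - - 53.3003
tree:
13.2112
20.4149 4.3735
30.6398 7.9040 0.0000
44.0697 14.2844 0.0000 0.0000
57.6672 25.8153 0.0000 0.0000 0.0000

Δt=0.44200, u=1.34248, d=0.74489, q=0.44176, disc=e^(-rΔt)=0.99120
k=4 terminal: V=max(K-S,0) → 57.6672 25.8153 0.0000 0.0000 0.0000
k=3: j=0 S=53.3003 intr=44.0697 cont=43.2127 V=44.0697[EX]; j=1 S=96.0609 intr=1.3091 cont=14.2844 V=14.2844[hold]; j=2 S=173.1265 intr=0.0000 cont=0.0000 V=0.0000[hold]; j=3 S=312.0185 intr=0.0000 cont=0.0000 V=0.0000[hold]  S*(3)=53.3003
k=2: j=0 S=71.5547 intr=25.8153 cont=30.6398 V=30.6398[hold]; j=1 S=128.9600 intr=0.0000 cont=7.9040 V=7.9040[hold]; j=2 S=232.4191 intr=0.0000 cont=0.0000 V=0.0000[hold]  S*(2)=-
k=1: j=0 S=96.0609 intr=1.3091 cont=20.4149 V=20.4149[hold]; j=1 S=173.1265 intr=0.0000 cont=4.3735 V=4.3735[hold]  S*(1)=-
k=0: j=0 S=128.9600 intr=0.0000 cont=13.2112 V=13.2112[hold]  S*(0)=-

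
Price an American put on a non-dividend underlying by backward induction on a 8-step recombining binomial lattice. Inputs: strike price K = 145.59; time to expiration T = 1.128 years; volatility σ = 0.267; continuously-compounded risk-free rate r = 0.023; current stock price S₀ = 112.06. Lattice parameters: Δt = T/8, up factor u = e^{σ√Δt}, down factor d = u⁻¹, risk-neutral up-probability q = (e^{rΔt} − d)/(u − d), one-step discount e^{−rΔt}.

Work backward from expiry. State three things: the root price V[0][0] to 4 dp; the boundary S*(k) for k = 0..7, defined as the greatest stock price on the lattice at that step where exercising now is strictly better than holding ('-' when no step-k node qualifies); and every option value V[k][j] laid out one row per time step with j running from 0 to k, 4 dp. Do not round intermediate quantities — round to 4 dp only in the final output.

Δt=0.14100  u=1.10546  d=0.90460  q=0.49113  discount=0.99676
step 8 (expiry): payoffs max(K−S,0) = 95.3422 84.1854 70.5515 53.8904 33.5300 8.6489 0.0000 0.0000 0.0000
step 7: (k=7,j=0): S=55.5468, (K−S)⁺=90.0432, hold=89.5718 ⇒ V=90.0432 exercise | (k=7,j=1): S=67.8801, (K−S)⁺=77.7099, hold=77.2386 ⇒ V=77.7099 exercise | (k=7,j=2): S=82.9518, (K−S)⁺=62.6382, hold=62.1669 ⇒ V=62.6382 exercise | (k=7,j=3): S=101.3699, (K−S)⁺=44.2201, hold=43.7487 ⇒ V=44.2201 exercise | (k=7,j=4): S=123.8775, (K−S)⁺=21.7125, hold=21.2412 ⇒ V=21.7125 exercise | (k=7,j=5): S=151.3825, (K−S)⁺=0.0000, hold=4.3869 ⇒ V=4.3869 continue | (k=7,j=6): S=184.9946, (K−S)⁺=0.0000, hold=0.0000 ⇒ V=0.0000 continue | (k=7,j=7): S=226.0697, (K−S)⁺=0.0000, hold=0.0000 ⇒ V=0.0000 continue  boundary S*=123.8775
step 6: (k=6,j=0): S=61.4046, (K−S)⁺=84.1854, hold=83.7141 ⇒ V=84.1854 exercise | (k=6,j=1): S=75.0385, (K−S)⁺=70.5515, hold=70.0802 ⇒ V=70.5515 exercise | (k=6,j=2): S=91.6996, (K−S)⁺=53.8904, hold=53.4191 ⇒ V=53.8904 exercise | (k=6,j=3): S=112.0600, (K−S)⁺=33.5300, hold=33.0586 ⇒ V=33.5300 exercise | (k=6,j=4): S=136.9411, (K−S)⁺=8.6489, hold=13.1607 ⇒ V=13.1607 continue | (k=6,j=5): S=167.3468, (K−S)⁺=0.0000, hold=2.2251 ⇒ V=2.2251 continue | (k=6,j=6): S=204.5035, (K−S)⁺=0.0000, hold=0.0000 ⇒ V=0.0000 continue  boundary S*=112.0600
step 5: (k=5,j=0): S=67.8801, (K−S)⁺=77.7099, hold=77.2386 ⇒ V=77.7099 exercise | (k=5,j=1): S=82.9518, (K−S)⁺=62.6382, hold=62.1669 ⇒ V=62.6382 exercise | (k=5,j=2): S=101.3699, (K−S)⁺=44.2201, hold=43.7487 ⇒ V=44.2201 exercise | (k=5,j=3): S=123.8775, (K−S)⁺=21.7125, hold=23.4499 ⇒ V=23.4499 continue | (k=5,j=4): S=151.3825, (K−S)⁺=0.0000, hold=7.7647 ⇒ V=7.7647 continue | (k=5,j=5): S=184.9946, (K−S)⁺=0.0000, hold=1.1286 ⇒ V=1.1286 continue  boundary S*=101.3699
step 4: (k=4,j=0): S=75.0385, (K−S)⁺=70.5515, hold=70.0802 ⇒ V=70.5515 exercise | (k=4,j=1): S=91.6996, (K−S)⁺=53.8904, hold=53.4191 ⇒ V=53.8904 exercise | (k=4,j=2): S=112.0600, (K−S)⁺=33.5300, hold=33.9091 ⇒ V=33.9091 continue | (k=4,j=3): S=136.9411, (K−S)⁺=8.6489, hold=15.6954 ⇒ V=15.6954 continue | (k=4,j=4): S=167.3468, (K−S)⁺=0.0000, hold=4.4910 ⇒ V=4.4910 continue  boundary S*=91.6996
step 3: (k=3,j=0): S=82.9518, (K−S)⁺=62.6382, hold=62.1669 ⇒ V=62.6382 exercise | (k=3,j=1): S=101.3699, (K−S)⁺=44.2201, hold=43.9343 ⇒ V=44.2201 exercise | (k=3,j=2): S=123.8775, (K−S)⁺=21.7125, hold=24.8830 ⇒ V=24.8830 continue | (k=3,j=3): S=151.3825, (K−S)⁺=0.0000, hold=10.1596 ⇒ V=10.1596 continue  boundary S*=101.3699
step 2: (k=2,j=0): S=91.6996, (K−S)⁺=53.8904, hold=53.4191 ⇒ V=53.8904 exercise | (k=2,j=1): S=112.0600, (K−S)⁺=33.5300, hold=34.6107 ⇒ V=34.6107 continue | (k=2,j=2): S=136.9411, (K−S)⁺=8.6489, hold=17.5948 ⇒ V=17.5948 continue  boundary S*=91.6996
step 1: (k=1,j=0): S=101.3699, (K−S)⁺=44.2201, hold=44.2778 ⇒ V=44.2778 continue | (k=1,j=1): S=123.8775, (K−S)⁺=21.7125, hold=26.1687 ⇒ V=26.1687 continue  boundary S*=-
step 0: (k=0,j=0): S=112.0600, (K−S)⁺=33.5300, hold=35.2693 ⇒ V=35.2693 continue  boundary S*=-

price = 35.2693
boundary = - - 91.6996 101.3699 91.6996 101.3699 112.0600 123.8775
tree:
35.2693
44.2778 26.1687
53.8904 34.6107 17.5948
62.6382 44.2201 24.8830 10.1596
70.5515 53.8904 33.9091 15.6954 4.4910
77.7099 62.6382 44.2201 23.4499 7.7647 1.1286
84.1854 70.5515 53.8904 33.5300 13.1607 2.2251 0.0000
90.0432 77.7099 62.6382 44.2201 21.7125 4.3869 0.0000 0.0000
95.3422 84.1854 70.5515 53.8904 33.5300 8.6489 0.0000 0.0000 0.0000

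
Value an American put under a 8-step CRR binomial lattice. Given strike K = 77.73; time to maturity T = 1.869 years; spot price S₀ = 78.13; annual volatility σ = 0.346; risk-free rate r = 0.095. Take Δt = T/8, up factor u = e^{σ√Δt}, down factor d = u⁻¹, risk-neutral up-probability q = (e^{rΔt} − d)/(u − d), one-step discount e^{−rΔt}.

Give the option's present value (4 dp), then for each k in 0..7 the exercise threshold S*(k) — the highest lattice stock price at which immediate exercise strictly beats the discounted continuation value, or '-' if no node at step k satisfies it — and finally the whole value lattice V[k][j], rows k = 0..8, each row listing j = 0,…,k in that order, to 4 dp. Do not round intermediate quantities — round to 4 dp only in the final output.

price = 9.3170
boundary = - - 55.9186 47.3070 55.9186 47.3070 55.9186 66.0978
tree:
9.3170
14.4907 5.0357
21.8114 8.4886 2.1278
30.4230 13.8720 3.9821 0.5415
37.7083 21.8114 7.2839 1.1658 0.0000
43.8718 30.4230 12.9062 2.5098 0.0000 0.0000
49.0860 37.7083 21.8114 5.4032 0.0000 0.0000 0.0000
53.4972 43.8718 30.4230 11.6322 0.0000 0.0000 0.0000 0.0000
57.2291 49.0860 37.7083 21.8114 0.0000 0.0000 0.0000 0.0000 0.0000

Δt=0.23362, u=1.18204, d=0.84600, q=0.52507, disc=e^(-rΔt)=0.97805
k=8 terminal: V=max(K-S,0) → 57.2291 49.0860 37.7083 21.8114 0.0000 0.0000 0.0000 0.0000 0.0000
k=7: j=0 S=24.2328 intr=53.4972 cont=51.7911 V=53.4972[EX]; j=1 S=33.8582 intr=43.8718 cont=42.1656 V=43.8718[EX]; j=2 S=47.3070 intr=30.4230 cont=28.7168 V=30.4230[EX]; j=3 S=66.0978 intr=11.6322 cont=10.1314 V=11.6322[EX]; j=4 S=92.3525 intr=0.0000 cont=0.0000 V=0.0000[hold]; j=5 S=129.0357 intr=0.0000 cont=0.0000 V=0.0000[hold]; j=6 S=180.2898 intr=0.0000 cont=0.0000 V=0.0000[hold]; j=7 S=251.9025 intr=0.0000 cont=0.0000 V=0.0000[hold]  S*(7)=66.0978
k=6: j=0 S=28.6440 intr=49.0860 cont=47.3798 V=49.0860[EX]; j=1 S=40.0217 intr=37.7083 cont=36.0022 V=37.7083[EX]; j=2 S=55.9186 intr=21.8114 cont=20.1052 V=21.8114[EX]; j=3 S=78.1300 intr=0.0000 cont=5.4032 V=5.4032[hold]; j=4 S=109.1639 intr=0.0000 cont=0.0000 V=0.0000[hold]; j=5 S=152.5248 intr=0.0000 cont=0.0000 V=0.0000[hold]; j=6 S=213.1090 intr=0.0000 cont=0.0000 V=0.0000[hold]  S*(6)=55.9186
k=5: j=0 S=33.8582 intr=43.8718 cont=42.1656 V=43.8718[EX]; j=1 S=47.3070 intr=30.4230 cont=28.7168 V=30.4230[EX]; j=2 S=66.0978 intr=11.6322 cont=12.9062 V=12.9062[hold]; j=3 S=92.3525 intr=0.0000 cont=2.5098 V=2.5098[hold]; j=4 S=129.0357 intr=0.0000 cont=0.0000 V=0.0000[hold]; j=5 S=180.2898 intr=0.0000 cont=0.0000 V=0.0000[hold]  S*(5)=47.3070
k=4: j=0 S=40.0217 intr=37.7083 cont=36.0022 V=37.7083[EX]; j=1 S=55.9186 intr=21.8114 cont=20.7595 V=21.8114[EX]; j=2 S=78.1300 intr=0.0000 cont=7.2839 V=7.2839[hold]; j=3 S=109.1639 intr=0.0000 cont=1.1658 V=1.1658[hold]; j=4 S=152.5248 intr=0.0000 cont=0.0000 V=0.0000[hold]  S*(4)=55.9186
k=3: j=0 S=47.3070 intr=30.4230 cont=28.7168 V=30.4230[EX]; j=1 S=66.0978 intr=11.6322 cont=13.8720 V=13.8720[hold]; j=2 S=92.3525 intr=0.0000 cont=3.9821 V=3.9821[hold]; j=3 S=129.0357 intr=0.0000 cont=0.5415 V=0.5415[hold]  S*(3)=47.3070
k=2: j=0 S=55.9186 intr=21.8114 cont=21.2555 V=21.8114[EX]; j=1 S=78.1300 intr=0.0000 cont=8.4886 V=8.4886[hold]; j=2 S=109.1639 intr=0.0000 cont=2.1278 V=2.1278[hold]  S*(2)=55.9186
k=1: j=0 S=66.0978 intr=11.6322 cont=14.4907 V=14.4907[hold]; j=1 S=92.3525 intr=0.0000 cont=5.0357 V=5.0357[hold]  S*(1)=-
k=0: j=0 S=78.1300 intr=0.0000 cont=9.3170 V=9.3170[hold]  S*(0)=-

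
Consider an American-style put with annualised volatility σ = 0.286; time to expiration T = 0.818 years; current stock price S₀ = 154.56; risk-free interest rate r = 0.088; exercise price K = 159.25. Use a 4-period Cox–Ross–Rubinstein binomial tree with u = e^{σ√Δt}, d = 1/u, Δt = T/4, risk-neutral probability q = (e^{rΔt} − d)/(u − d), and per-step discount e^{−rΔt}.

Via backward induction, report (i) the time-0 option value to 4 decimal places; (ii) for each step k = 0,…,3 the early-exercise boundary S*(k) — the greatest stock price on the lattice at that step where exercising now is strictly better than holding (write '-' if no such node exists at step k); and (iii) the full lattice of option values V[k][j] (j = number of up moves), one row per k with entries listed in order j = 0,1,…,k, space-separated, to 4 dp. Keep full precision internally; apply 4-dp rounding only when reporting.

params: Δt=0.20450 u=1.13807 d=0.87868 q=0.53772 e^(-rΔt)=0.98216
t_4 payoffs: 67.1158 39.9174 4.6900 0.0000 0.0000
t_3: node(3,0) S=104.8552 payoff=54.3948 vs cont=51.5546 → 54.3948 [stop]  node(3,1) S=135.8088 payoff=23.4412 vs cont=20.6009 → 23.4412 [stop]  node(3,2) S=175.9001 payoff=0.0000 vs cont=2.1294 → 2.1294 [wait]  node(3,3) S=227.8265 payoff=0.0000 vs cont=0.0000 → 0.0000 [wait]  ⇒ S*(3)=135.8088
t_2: node(2,0) S=119.3326 payoff=39.9174 vs cont=37.0772 → 39.9174 [stop]  node(2,1) S=154.5600 payoff=4.6900 vs cont=11.7678 → 11.7678 [wait]  node(2,2) S=200.1867 payoff=0.0000 vs cont=0.9668 → 0.9668 [wait]  ⇒ S*(2)=119.3326
t_1: node(1,0) S=135.8088 payoff=23.4412 vs cont=24.3389 → 24.3389 [wait]  node(1,1) S=175.9001 payoff=0.0000 vs cont=5.8536 → 5.8536 [wait]  ⇒ S*(1)=-
t_0: node(0,0) S=154.5600 payoff=4.6900 vs cont=14.1422 → 14.1422 [wait]  ⇒ S*(0)=-

price = 14.1422
boundary = - - 119.3326 135.8088
tree:
14.1422
24.3389 5.8536
39.9174 11.7678 0.9668
54.3948 23.4412 2.1294 0.0000
67.1158 39.9174 4.6900 0.0000 0.0000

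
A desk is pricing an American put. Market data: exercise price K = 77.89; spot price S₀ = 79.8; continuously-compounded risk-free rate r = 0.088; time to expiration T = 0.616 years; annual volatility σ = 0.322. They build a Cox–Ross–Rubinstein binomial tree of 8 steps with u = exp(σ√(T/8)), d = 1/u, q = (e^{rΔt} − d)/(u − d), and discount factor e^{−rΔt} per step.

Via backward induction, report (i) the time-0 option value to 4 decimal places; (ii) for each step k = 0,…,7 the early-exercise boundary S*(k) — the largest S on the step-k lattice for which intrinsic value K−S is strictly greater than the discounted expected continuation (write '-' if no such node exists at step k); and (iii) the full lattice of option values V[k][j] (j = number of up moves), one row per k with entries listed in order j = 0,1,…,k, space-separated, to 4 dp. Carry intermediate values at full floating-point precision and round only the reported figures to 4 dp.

price = 5.4060
boundary = - - - 61.0363 55.8192 61.0363 66.7411 61.0363
tree:
5.4060
8.1722 2.8793
11.9592 4.7231 1.1855
16.8537 7.5199 2.1586 0.2872
22.0708 11.5314 3.8514 0.5971 0.0000
26.8420 16.8537 6.6847 1.2411 0.0000 0.0000
31.2054 22.0708 11.1489 2.5800 0.0000 0.0000 0.0000
35.1958 26.8420 16.8537 5.3633 0.0000 0.0000 0.0000 0.0000
38.8451 31.2054 22.0708 11.1489 0.0000 0.0000 0.0000 0.0000 0.0000

Δt=0.07700, u=1.09346, d=0.91452, q=0.51567, disc=e^(-rΔt)=0.99325
k=8 terminal: V=max(K-S,0) → 38.8451 31.2054 22.0708 11.1489 0.0000 0.0000 0.0000 0.0000 0.0000
k=7: j=0 S=42.6942 intr=35.1958 cont=34.6698 V=35.1958[EX]; j=1 S=51.0480 intr=26.8420 cont=26.3160 V=26.8420[EX]; j=2 S=61.0363 intr=16.8537 cont=16.3277 V=16.8537[EX]; j=3 S=72.9790 intr=4.9110 cont=5.3633 V=5.3633[hold]; j=4 S=87.2585 intr=0.0000 cont=0.0000 V=0.0000[hold]; j=5 S=104.3319 intr=0.0000 cont=0.0000 V=0.0000[hold]; j=6 S=124.7461 intr=0.0000 cont=0.0000 V=0.0000[hold]; j=7 S=149.1546 intr=0.0000 cont=0.0000 V=0.0000[hold]  S*(7)=61.0363
k=6: j=0 S=46.6846 intr=31.2054 cont=30.6794 V=31.2054[EX]; j=1 S=55.8192 intr=22.0708 cont=21.5448 V=22.0708[EX]; j=2 S=66.7411 intr=11.1489 cont=10.8546 V=11.1489[EX]; j=3 S=79.8000 intr=0.0000 cont=2.5800 V=2.5800[hold]; j=4 S=95.4141 intr=0.0000 cont=0.0000 V=0.0000[hold]; j=5 S=114.0833 intr=0.0000 cont=0.0000 V=0.0000[hold]; j=6 S=136.4055 intr=0.0000 cont=0.0000 V=0.0000[hold]  S*(6)=66.7411
k=5: j=0 S=51.0480 intr=26.8420 cont=26.3160 V=26.8420[EX]; j=1 S=61.0363 intr=16.8537 cont=16.3277 V=16.8537[EX]; j=2 S=72.9790 intr=4.9110 cont=6.6847 V=6.6847[hold]; j=3 S=87.2585 intr=0.0000 cont=1.2411 V=1.2411[hold]; j=4 S=104.3319 intr=0.0000 cont=0.0000 V=0.0000[hold]; j=5 S=124.7461 intr=0.0000 cont=0.0000 V=0.0000[hold]  S*(5)=61.0363
k=4: j=0 S=55.8192 intr=22.0708 cont=21.5448 V=22.0708[EX]; j=1 S=66.7411 intr=11.1489 cont=11.5314 V=11.5314[hold]; j=2 S=79.8000 intr=0.0000 cont=3.8514 V=3.8514[hold]; j=3 S=95.4141 intr=0.0000 cont=0.5971 V=0.5971[hold]; j=4 S=114.0833 intr=0.0000 cont=0.0000 V=0.0000[hold]  S*(4)=55.8192
k=3: j=0 S=61.0363 intr=16.8537 cont=16.5236 V=16.8537[EX]; j=1 S=72.9790 intr=4.9110 cont=7.5199 V=7.5199[hold]; j=2 S=87.2585 intr=0.0000 cont=2.1586 V=2.1586[hold]; j=3 S=104.3319 intr=0.0000 cont=0.2872 V=0.2872[hold]  S*(3)=61.0363
k=2: j=0 S=66.7411 intr=11.1489 cont=11.9592 V=11.9592[hold]; j=1 S=79.8000 intr=0.0000 cont=4.7231 V=4.7231[hold]; j=2 S=95.4141 intr=0.0000 cont=1.1855 V=1.1855[hold]  S*(2)=-
k=1: j=0 S=72.9790 intr=4.9110 cont=8.1722 V=8.1722[hold]; j=1 S=87.2585 intr=0.0000 cont=2.8793 V=2.8793[hold]  S*(1)=-
k=0: j=0 S=79.8000 intr=0.0000 cont=5.4060 V=5.4060[hold]  S*(0)=-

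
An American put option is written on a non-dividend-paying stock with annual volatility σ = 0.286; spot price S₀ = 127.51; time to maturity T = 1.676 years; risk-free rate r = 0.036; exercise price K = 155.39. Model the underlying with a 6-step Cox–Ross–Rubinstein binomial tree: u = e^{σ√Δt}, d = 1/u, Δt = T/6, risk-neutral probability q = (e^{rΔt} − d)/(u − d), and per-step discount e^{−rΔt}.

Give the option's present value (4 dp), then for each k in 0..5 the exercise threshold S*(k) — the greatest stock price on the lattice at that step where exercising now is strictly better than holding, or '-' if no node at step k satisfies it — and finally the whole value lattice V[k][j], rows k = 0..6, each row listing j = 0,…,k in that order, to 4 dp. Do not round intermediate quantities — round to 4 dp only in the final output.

Δt=0.27933, u=1.16318, d=0.85971, q=0.49559, disc=e^(-rΔt)=0.98999
k=6 terminal: V=max(K-S,0) → 103.9069 85.7341 61.1465 27.8800 0.0000 0.0000 0.0000
k=5: j=0 S=59.8841 intr=95.5059 cont=93.9511 V=95.5059[EX]; j=1 S=81.0223 intr=74.3677 cont=72.8129 V=74.3677[EX]; j=2 S=109.6220 intr=45.7680 cont=44.2132 V=45.7680[EX]; j=3 S=148.3169 intr=7.0731 cont=13.9223 V=13.9223[hold]; j=4 S=200.6706 intr=0.0000 cont=0.0000 V=0.0000[hold]; j=5 S=271.5044 intr=0.0000 cont=0.0000 V=0.0000[hold]  S*(5)=109.6220
k=4: j=0 S=69.6559 intr=85.7341 cont=84.1793 V=85.7341[EX]; j=1 S=94.2435 intr=61.1465 cont=59.5918 V=61.1465[EX]; j=2 S=127.5100 intr=27.8800 cont=29.6857 V=29.6857[hold]; j=3 S=172.5191 intr=0.0000 cont=6.9523 V=6.9523[hold]; j=4 S=233.4158 intr=0.0000 cont=0.0000 V=0.0000[hold]  S*(4)=94.2435
k=3: j=0 S=81.0223 intr=74.3677 cont=72.8129 V=74.3677[EX]; j=1 S=109.6220 intr=45.7680 cont=45.0991 V=45.7680[EX]; j=2 S=148.3169 intr=7.0731 cont=18.2350 V=18.2350[hold]; j=3 S=200.6706 intr=0.0000 cont=3.4718 V=3.4718[hold]  S*(3)=109.6220
k=2: j=0 S=94.2435 intr=61.1465 cont=59.5918 V=61.1465[EX]; j=1 S=127.5100 intr=27.8800 cont=31.8016 V=31.8016[hold]; j=2 S=172.5191 intr=0.0000 cont=10.8093 V=10.8093[hold]  S*(2)=94.2435
k=1: j=0 S=109.6220 intr=45.7680 cont=46.1373 V=46.1373[hold]; j=1 S=148.3169 intr=7.0731 cont=21.1840 V=21.1840[hold]  S*(1)=-
k=0: j=0 S=127.5100 intr=27.8800 cont=33.4329 V=33.4329[hold]  S*(0)=-

price = 33.4329
boundary = - - 94.2435 109.6220 94.2435 109.6220
tree:
33.4329
46.1373 21.1840
61.1465 31.8016 10.8093
74.3677 45.7680 18.2350 3.4718
85.7341 61.1465 29.6857 6.9523 0.0000
95.5059 74.3677 45.7680 13.9223 0.0000 0.0000
103.9069 85.7341 61.1465 27.8800 0.0000 0.0000 0.0000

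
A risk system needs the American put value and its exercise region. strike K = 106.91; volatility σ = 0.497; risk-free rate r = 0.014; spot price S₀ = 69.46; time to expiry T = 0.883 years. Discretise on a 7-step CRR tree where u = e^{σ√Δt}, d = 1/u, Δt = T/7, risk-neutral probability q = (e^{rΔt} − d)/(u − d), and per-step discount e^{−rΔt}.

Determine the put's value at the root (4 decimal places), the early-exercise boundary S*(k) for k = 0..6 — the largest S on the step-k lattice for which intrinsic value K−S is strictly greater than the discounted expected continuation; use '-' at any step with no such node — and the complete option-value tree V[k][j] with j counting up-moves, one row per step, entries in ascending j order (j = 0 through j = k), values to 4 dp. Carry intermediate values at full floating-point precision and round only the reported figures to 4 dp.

Δt=0.12614  u=1.19306  d=0.83818  q=0.46097  discount=0.99824
step 7 (expiry): payoffs max(K−S,0) = 86.7212 78.1736 66.0072 48.6897 24.0404 0.0000 0.0000 0.0000
step 6: (k=6,j=0): S=24.0864, (K−S)⁺=82.8236, hold=82.6350 ⇒ V=82.8236 exercise | (k=6,j=1): S=34.2841, (K−S)⁺=72.6259, hold=72.4373 ⇒ V=72.6259 exercise | (k=6,j=2): S=48.7993, (K−S)⁺=58.1107, hold=57.9221 ⇒ V=58.1107 exercise | (k=6,j=3): S=69.4600, (K−S)⁺=37.4500, hold=37.2614 ⇒ V=37.4500 exercise | (k=6,j=4): S=98.8680, (K−S)⁺=8.0420, hold=12.9357 ⇒ V=12.9357 continue | (k=6,j=5): S=140.7269, (K−S)⁺=0.0000, hold=0.0000 ⇒ V=0.0000 continue | (k=6,j=6): S=200.3079, (K−S)⁺=0.0000, hold=0.0000 ⇒ V=0.0000 continue  boundary S*=69.4600
step 5: (k=5,j=0): S=28.7364, (K−S)⁺=78.1736, hold=77.9850 ⇒ V=78.1736 exercise | (k=5,j=1): S=40.9028, (K−S)⁺=66.0072, hold=65.8186 ⇒ V=66.0072 exercise | (k=5,j=2): S=58.2203, (K−S)⁺=48.6897, hold=48.5011 ⇒ V=48.6897 exercise | (k=5,j=3): S=82.8696, (K−S)⁺=24.0404, hold=26.1036 ⇒ V=26.1036 continue | (k=5,j=4): S=117.9550, (K−S)⁺=0.0000, hold=6.9605 ⇒ V=6.9605 continue | (k=5,j=5): S=167.8949, (K−S)⁺=0.0000, hold=0.0000 ⇒ V=0.0000 continue  boundary S*=58.2203
step 4: (k=4,j=0): S=34.2841, (K−S)⁺=72.6259, hold=72.4373 ⇒ V=72.6259 exercise | (k=4,j=1): S=48.7993, (K−S)⁺=58.1107, hold=57.9221 ⇒ V=58.1107 exercise | (k=4,j=2): S=69.4600, (K−S)⁺=37.4500, hold=38.2108 ⇒ V=38.2108 continue | (k=4,j=3): S=98.8680, (K−S)⁺=8.0420, hold=17.2488 ⇒ V=17.2488 continue | (k=4,j=4): S=140.7269, (K−S)⁺=0.0000, hold=3.7453 ⇒ V=3.7453 continue  boundary S*=48.7993
step 3: (k=3,j=0): S=40.9028, (K−S)⁺=66.0072, hold=65.8186 ⇒ V=66.0072 exercise | (k=3,j=1): S=58.2203, (K−S)⁺=48.6897, hold=48.8512 ⇒ V=48.8512 continue | (k=3,j=2): S=82.8696, (K−S)⁺=24.0404, hold=28.4977 ⇒ V=28.4977 continue | (k=3,j=3): S=117.9550, (K−S)⁺=0.0000, hold=11.0047 ⇒ V=11.0047 continue  boundary S*=40.9028
step 2: (k=2,j=0): S=48.7993, (K−S)⁺=58.1107, hold=57.9963 ⇒ V=58.1107 exercise | (k=2,j=1): S=69.4600, (K−S)⁺=37.4500, hold=39.3993 ⇒ V=39.3993 continue | (k=2,j=2): S=98.8680, (K−S)⁺=8.0420, hold=20.3980 ⇒ V=20.3980 continue  boundary S*=48.7993
step 1: (k=1,j=0): S=58.2203, (K−S)⁺=48.6897, hold=49.3980 ⇒ V=49.3980 continue | (k=1,j=1): S=82.8696, (K−S)⁺=24.0404, hold=30.5862 ⇒ V=30.5862 continue  boundary S*=-
step 0: (k=0,j=0): S=69.4600, (K−S)⁺=37.4500, hold=40.6546 ⇒ V=40.6546 continue  boundary S*=-

price = 40.6546
boundary = - - 48.7993 40.9028 48.7993 58.2203 69.4600
tree:
40.6546
49.3980 30.5862
58.1107 39.3993 20.3980
66.0072 48.8512 28.4977 11.0047
72.6259 58.1107 38.2108 17.2488 3.7453
78.1736 66.0072 48.6897 26.1036 6.9605 0.0000
82.8236 72.6259 58.1107 37.4500 12.9357 0.0000 0.0000
86.7212 78.1736 66.0072 48.6897 24.0404 0.0000 0.0000 0.0000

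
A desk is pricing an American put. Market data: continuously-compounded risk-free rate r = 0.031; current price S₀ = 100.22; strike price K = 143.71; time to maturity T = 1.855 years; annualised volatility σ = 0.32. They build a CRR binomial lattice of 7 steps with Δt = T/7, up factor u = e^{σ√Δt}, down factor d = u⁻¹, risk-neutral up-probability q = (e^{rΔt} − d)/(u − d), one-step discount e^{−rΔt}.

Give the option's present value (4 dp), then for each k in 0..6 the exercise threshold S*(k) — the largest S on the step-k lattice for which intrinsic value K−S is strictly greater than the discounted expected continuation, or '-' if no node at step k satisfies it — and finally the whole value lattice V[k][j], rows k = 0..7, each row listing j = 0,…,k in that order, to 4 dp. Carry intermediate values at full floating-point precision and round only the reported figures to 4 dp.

params: Δt=0.26500 u=1.17907 d=0.84812 q=0.48383 e^(-rΔt)=0.99182
t_7 payoffs: 112.0752 99.7308 82.5693 58.7112 25.5431 0.0000 0.0000 0.0000
t_6: node(6,0) S=37.2998 payoff=106.4102 vs cont=105.2345 → 106.4102 [stop]  node(6,1) S=51.8548 payoff=91.8552 vs cont=90.6795 → 91.8552 [stop]  node(6,2) S=72.0894 payoff=71.6206 vs cont=70.4448 → 71.6206 [stop]  node(6,3) S=100.2200 payoff=43.4900 vs cont=42.3143 → 43.4900 [stop]  node(6,4) S=139.3276 payoff=4.3824 vs cont=13.0766 → 13.0766 [wait]  node(6,5) S=193.6956 payoff=0.0000 vs cont=0.0000 → 0.0000 [wait]  node(6,6) S=269.2791 payoff=0.0000 vs cont=0.0000 → 0.0000 [wait]  ⇒ S*(6)=100.2200
t_5: node(5,0) S=43.9792 payoff=99.7308 vs cont=98.5550 → 99.7308 [stop]  node(5,1) S=61.1407 payoff=82.5693 vs cont=81.3936 → 82.5693 [stop]  node(5,2) S=84.9988 payoff=58.7112 vs cont=57.5354 → 58.7112 [stop]  node(5,3) S=118.1669 payoff=25.5431 vs cont=28.5395 → 28.5395 [wait]  node(5,4) S=164.2777 payoff=0.0000 vs cont=6.6945 → 6.6945 [wait]  node(5,5) S=228.3817 payoff=0.0000 vs cont=0.0000 → 0.0000 [wait]  ⇒ S*(5)=84.9988
t_4: node(4,0) S=51.8548 payoff=91.8552 vs cont=90.6795 → 91.8552 [stop]  node(4,1) S=72.0894 payoff=71.6206 vs cont=70.4448 → 71.6206 [stop]  node(4,2) S=100.2200 payoff=43.4900 vs cont=43.7522 → 43.7522 [wait]  node(4,3) S=139.3276 payoff=4.3824 vs cont=17.8231 → 17.8231 [wait]  node(4,4) S=193.6956 payoff=0.0000 vs cont=3.4272 → 3.4272 [wait]  ⇒ S*(4)=72.0894
t_3: node(3,0) S=61.1407 payoff=82.5693 vs cont=81.3936 → 82.5693 [stop]  node(3,1) S=84.9988 payoff=58.7112 vs cont=57.6612 → 58.7112 [stop]  node(3,2) S=118.1669 payoff=25.5431 vs cont=30.9515 → 30.9515 [wait]  node(3,3) S=164.2777 payoff=0.0000 vs cont=10.7690 → 10.7690 [wait]  ⇒ S*(3)=84.9988
t_2: node(2,0) S=72.0894 payoff=71.6206 vs cont=70.4448 → 71.6206 [stop]  node(2,1) S=100.2200 payoff=43.4900 vs cont=44.9096 → 44.9096 [wait]  node(2,2) S=139.3276 payoff=4.3824 vs cont=21.0132 → 21.0132 [wait]  ⇒ S*(2)=72.0894
t_1: node(1,0) S=84.9988 payoff=58.7112 vs cont=58.2166 → 58.7112 [stop]  node(1,1) S=118.1669 payoff=25.5431 vs cont=33.0748 → 33.0748 [wait]  ⇒ S*(1)=84.9988
t_0: node(0,0) S=100.2200 payoff=43.4900 vs cont=45.9286 → 45.9286 [wait]  ⇒ S*(0)=-

price = 45.9286
boundary = - 84.9988 72.0894 84.9988 72.0894 84.9988 100.2200
tree:
45.9286
58.7112 33.0748
71.6206 44.9096 21.0132
82.5693 58.7112 30.9515 10.7690
91.8552 71.6206 43.7522 17.8231 3.4272
99.7308 82.5693 58.7112 28.5395 6.6945 0.0000
106.4102 91.8552 71.6206 43.4900 13.0766 0.0000 0.0000
112.0752 99.7308 82.5693 58.7112 25.5431 0.0000 0.0000 0.0000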